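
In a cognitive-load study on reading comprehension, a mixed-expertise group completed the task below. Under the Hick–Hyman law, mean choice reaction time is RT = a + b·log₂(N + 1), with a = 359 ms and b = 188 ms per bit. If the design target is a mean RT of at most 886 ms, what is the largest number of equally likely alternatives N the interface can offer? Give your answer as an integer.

5

Set 359 + 188·log₂(N + 1) ≤ 886.
log₂(N + 1) ≤ (886 − 359) / 188 = 2.8032.
N + 1 ≤ 2^2.8032 = 6.9799.
N ≤ 5.9799, so the largest integer N is 5.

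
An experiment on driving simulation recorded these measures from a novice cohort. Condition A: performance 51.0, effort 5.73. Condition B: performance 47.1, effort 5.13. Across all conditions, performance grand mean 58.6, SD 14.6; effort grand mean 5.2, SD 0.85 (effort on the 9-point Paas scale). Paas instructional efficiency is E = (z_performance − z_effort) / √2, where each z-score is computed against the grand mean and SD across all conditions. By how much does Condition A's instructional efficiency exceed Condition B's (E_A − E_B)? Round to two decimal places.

-0.31

Condition A: z_P = (51.0 − 58.6)/14.6 = -0.5205; z_E = (5.73 − 5.2)/0.85 = 0.6235; E_A = (-0.5205 − 0.6235)/√2 = -0.8089.
Condition B: z_P = (47.1 − 58.6)/14.6 = -0.7877; z_E = (5.13 − 5.2)/0.85 = -0.0824; E_B = (-0.7877 − (-0.0824))/√2 = -0.4987.
E_A − E_B = -0.8089 − (-0.4987) = -0.3102 ≈ -0.31.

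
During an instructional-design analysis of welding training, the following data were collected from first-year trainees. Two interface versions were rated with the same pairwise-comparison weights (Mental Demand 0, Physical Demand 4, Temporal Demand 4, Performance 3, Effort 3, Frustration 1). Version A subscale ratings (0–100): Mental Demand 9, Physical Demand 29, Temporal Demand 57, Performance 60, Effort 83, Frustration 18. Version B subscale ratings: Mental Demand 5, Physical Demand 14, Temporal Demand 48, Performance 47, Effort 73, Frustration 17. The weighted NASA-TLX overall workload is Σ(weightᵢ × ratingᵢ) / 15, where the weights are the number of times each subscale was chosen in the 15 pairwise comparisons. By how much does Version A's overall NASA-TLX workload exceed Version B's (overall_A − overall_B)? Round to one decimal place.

Version A weighted sum = 0·9 + 4·29 + 4·57 + 3·60 + 3·83 + 1·18 = 0 + 116 + 228 + 180 + 249 + 18 = 791; overall_A = 791/15 = 52.7333.
Version B weighted sum = 0·5 + 4·14 + 4·48 + 3·47 + 3·73 + 1·17 = 0 + 56 + 192 + 141 + 219 + 17 = 625; overall_B = 625/15 = 41.6667.
Difference = 52.7333 − 41.6667 = 11.0666 ≈ 11.1.

11.1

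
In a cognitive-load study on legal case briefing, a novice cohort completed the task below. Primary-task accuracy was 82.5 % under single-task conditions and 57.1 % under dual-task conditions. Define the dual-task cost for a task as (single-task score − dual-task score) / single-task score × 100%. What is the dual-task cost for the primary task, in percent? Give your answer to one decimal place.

Cost = (82.5 − 57.1) / 82.5 × 100%
     = 25.4000 / 82.5 × 100% = 30.7879%.
≈ 30.8%.

30.8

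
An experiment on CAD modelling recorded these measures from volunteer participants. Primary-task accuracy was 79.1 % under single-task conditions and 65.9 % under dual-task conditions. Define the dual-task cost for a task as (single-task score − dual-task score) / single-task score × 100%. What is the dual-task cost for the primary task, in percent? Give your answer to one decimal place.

16.7

Cost = (79.1 − 65.9) / 79.1 × 100%
     = 13.2000 / 79.1 × 100% = 16.6877%.
≈ 16.7%.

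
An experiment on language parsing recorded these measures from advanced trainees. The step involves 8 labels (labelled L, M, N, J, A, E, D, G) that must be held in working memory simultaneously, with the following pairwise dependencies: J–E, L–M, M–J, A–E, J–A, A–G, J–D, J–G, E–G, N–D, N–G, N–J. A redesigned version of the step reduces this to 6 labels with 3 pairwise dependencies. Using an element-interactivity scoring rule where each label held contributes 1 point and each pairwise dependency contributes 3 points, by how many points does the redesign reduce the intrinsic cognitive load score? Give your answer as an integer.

Original: 8 × 1 + 12 × 3 = 8 + 36 = 44.
Redesigned: 6 × 1 + 3 × 3 = 6 + 9 = 15.
Reduction = 44 − 15 = 29.

29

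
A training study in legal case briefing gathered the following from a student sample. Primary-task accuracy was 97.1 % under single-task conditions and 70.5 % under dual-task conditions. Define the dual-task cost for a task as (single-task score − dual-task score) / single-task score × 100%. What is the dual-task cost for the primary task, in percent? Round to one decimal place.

27.4

Cost = (97.1 − 70.5) / 97.1 × 100%
     = 26.6000 / 97.1 × 100% = 27.3944%.
≈ 27.4%.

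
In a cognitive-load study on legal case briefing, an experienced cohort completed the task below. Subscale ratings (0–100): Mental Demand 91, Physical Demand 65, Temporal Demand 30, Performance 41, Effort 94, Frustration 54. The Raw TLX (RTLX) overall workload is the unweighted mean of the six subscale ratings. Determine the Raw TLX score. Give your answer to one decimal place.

62.5

Sum of ratings = 91 + 65 + 30 + 41 + 94 + 54 = 375.
RTLX = 375 / 6 = 62.5000 ≈ 62.5.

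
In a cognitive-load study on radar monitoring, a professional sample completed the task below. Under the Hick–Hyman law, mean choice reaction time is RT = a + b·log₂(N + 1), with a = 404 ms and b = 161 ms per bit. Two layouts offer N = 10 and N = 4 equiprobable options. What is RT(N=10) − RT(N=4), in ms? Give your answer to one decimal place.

183.1

RT(10) = 404 + 161·log₂(11) = 404 + 161·3.4594 = 960.9634 ms.
RT(4) = 404 + 161·log₂(5) = 404 + 161·2.3219 = 777.8259 ms.
Difference = 960.9634 − 777.8259 = 183.1375 ≈ 183.1 ms.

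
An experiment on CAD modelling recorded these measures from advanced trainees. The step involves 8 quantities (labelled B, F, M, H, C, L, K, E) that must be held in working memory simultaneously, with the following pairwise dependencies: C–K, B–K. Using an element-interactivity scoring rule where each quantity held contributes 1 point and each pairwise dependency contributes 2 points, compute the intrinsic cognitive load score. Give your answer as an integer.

Count of quantities held simultaneously: 8.
Count of pairwise dependencies listed: 2.
Element contribution: 8 × 1 = 8.
Interaction contribution: 2 × 2 = 4.
Intrinsic load = 8 + 4 = 12.

12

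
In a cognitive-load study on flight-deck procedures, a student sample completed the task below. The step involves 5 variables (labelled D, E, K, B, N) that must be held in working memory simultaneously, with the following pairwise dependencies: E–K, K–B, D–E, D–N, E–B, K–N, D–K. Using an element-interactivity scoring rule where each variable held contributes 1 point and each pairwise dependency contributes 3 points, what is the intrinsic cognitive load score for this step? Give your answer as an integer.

Count of variables held simultaneously: 5.
Count of pairwise dependencies listed: 7.
Element contribution: 5 × 1 = 5.
Interaction contribution: 7 × 3 = 21.
Intrinsic load = 5 + 21 = 26.

26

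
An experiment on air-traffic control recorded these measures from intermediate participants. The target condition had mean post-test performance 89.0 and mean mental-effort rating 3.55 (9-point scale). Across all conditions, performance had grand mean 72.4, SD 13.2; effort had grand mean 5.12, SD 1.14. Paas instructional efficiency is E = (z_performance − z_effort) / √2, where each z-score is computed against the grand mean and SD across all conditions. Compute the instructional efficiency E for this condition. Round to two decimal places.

z_performance = (89.0 − 72.4) / 13.2 = 16.6000 / 13.2 = 1.2576.
z_effort = (3.55 − 5.12) / 1.14 = -1.5700 / 1.14 = -1.3772.
z_P − z_E = 1.2576 − (-1.3772) = 2.6348.
E = 2.6348 / √2 = 2.6348 / 1.41421 = 1.8631 ≈ 1.86.

1.86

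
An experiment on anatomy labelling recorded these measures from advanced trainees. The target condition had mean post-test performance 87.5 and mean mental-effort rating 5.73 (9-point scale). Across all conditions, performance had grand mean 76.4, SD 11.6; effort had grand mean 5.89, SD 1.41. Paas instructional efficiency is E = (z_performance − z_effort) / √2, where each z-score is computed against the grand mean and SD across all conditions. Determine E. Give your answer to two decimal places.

0.76

z_performance = (87.5 − 76.4) / 11.6 = 11.1000 / 11.6 = 0.9569.
z_effort = (5.73 − 5.89) / 1.41 = -0.1600 / 1.41 = -0.1135.
z_P − z_E = 0.9569 − (-0.1135) = 1.0704.
E = 1.0704 / √2 = 1.0704 / 1.41421 = 0.7569 ≈ 0.76.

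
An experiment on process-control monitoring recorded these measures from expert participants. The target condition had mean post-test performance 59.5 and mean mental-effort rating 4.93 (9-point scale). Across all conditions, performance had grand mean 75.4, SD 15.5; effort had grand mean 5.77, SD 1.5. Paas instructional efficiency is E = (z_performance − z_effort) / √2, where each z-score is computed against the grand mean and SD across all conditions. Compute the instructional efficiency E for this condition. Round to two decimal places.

-0.33

z_performance = (59.5 − 75.4) / 15.5 = -15.9000 / 15.5 = -1.0258.
z_effort = (4.93 − 5.77) / 1.5 = -0.8400 / 1.5 = -0.5600.
z_P − z_E = -1.0258 − (-0.5600) = -0.4658.
E = -0.4658 / √2 = -0.4658 / 1.41421 = -0.3294 ≈ -0.33.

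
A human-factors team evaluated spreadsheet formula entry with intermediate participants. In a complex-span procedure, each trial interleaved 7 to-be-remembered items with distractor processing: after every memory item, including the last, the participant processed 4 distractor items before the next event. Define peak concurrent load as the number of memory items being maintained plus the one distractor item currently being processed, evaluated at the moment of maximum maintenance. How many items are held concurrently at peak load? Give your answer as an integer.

8

Maintenance is greatest during the distractor(s) after memory item 7: all 7 memory items are being held.
One distractor item is concurrently being processed.
Peak concurrent load = 7 + 1 = 8 items.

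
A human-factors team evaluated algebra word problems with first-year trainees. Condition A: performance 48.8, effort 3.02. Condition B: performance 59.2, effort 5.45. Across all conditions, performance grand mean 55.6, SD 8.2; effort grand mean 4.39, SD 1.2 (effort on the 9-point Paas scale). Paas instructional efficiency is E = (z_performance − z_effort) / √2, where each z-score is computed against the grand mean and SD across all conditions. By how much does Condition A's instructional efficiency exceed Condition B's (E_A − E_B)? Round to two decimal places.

0.54

Condition A: z_P = (48.8 − 55.6)/8.2 = -0.8293; z_E = (3.02 − 4.39)/1.2 = -1.1417; E_A = (-0.8293 − (-1.1417))/√2 = 0.2209.
Condition B: z_P = (59.2 − 55.6)/8.2 = 0.4390; z_E = (5.45 − 4.39)/1.2 = 0.8833; E_B = (0.4390 − 0.8833)/√2 = -0.3142.
E_A − E_B = 0.2209 − (-0.3142) = 0.5351 ≈ 0.54.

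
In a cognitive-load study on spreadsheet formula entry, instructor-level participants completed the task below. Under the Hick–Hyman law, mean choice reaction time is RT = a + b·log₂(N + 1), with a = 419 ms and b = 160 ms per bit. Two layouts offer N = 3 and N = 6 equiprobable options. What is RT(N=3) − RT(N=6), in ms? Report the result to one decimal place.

RT(3) = 419 + 160·log₂(4) = 419 + 160·2.0000 = 739.0000 ms.
RT(6) = 419 + 160·log₂(7) = 419 + 160·2.8074 = 868.1840 ms.
Difference = 739.0000 − 868.1840 = -129.1840 ≈ -129.2 ms.

-129.2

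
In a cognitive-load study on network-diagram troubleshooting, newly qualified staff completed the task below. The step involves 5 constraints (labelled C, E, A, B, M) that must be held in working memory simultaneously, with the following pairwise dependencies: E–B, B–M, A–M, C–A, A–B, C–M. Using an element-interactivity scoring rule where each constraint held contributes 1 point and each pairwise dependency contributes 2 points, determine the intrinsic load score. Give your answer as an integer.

17

Count of constraints held simultaneously: 5.
Count of pairwise dependencies listed: 6.
Element contribution: 5 × 1 = 5.
Interaction contribution: 6 × 2 = 12.
Intrinsic load = 5 + 12 = 17.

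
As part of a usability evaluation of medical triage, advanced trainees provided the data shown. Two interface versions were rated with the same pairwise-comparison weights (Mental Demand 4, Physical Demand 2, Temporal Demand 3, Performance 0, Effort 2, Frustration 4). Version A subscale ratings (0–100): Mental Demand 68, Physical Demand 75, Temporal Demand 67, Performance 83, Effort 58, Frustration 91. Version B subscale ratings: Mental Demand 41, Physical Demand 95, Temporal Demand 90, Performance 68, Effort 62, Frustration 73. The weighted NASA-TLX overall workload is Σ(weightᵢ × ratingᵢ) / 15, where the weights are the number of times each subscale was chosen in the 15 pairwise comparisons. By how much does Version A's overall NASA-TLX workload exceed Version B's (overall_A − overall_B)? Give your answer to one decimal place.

Version A weighted sum = 4·68 + 2·75 + 3·67 + 0·83 + 2·58 + 4·91 = 272 + 150 + 201 + 0 + 116 + 364 = 1103; overall_A = 1103/15 = 73.5333.
Version B weighted sum = 4·41 + 2·95 + 3·90 + 0·68 + 2·62 + 4·73 = 164 + 190 + 270 + 0 + 124 + 292 = 1040; overall_B = 1040/15 = 69.3333.
Difference = 73.5333 − 69.3333 = 4.2000 ≈ 4.2.

4.2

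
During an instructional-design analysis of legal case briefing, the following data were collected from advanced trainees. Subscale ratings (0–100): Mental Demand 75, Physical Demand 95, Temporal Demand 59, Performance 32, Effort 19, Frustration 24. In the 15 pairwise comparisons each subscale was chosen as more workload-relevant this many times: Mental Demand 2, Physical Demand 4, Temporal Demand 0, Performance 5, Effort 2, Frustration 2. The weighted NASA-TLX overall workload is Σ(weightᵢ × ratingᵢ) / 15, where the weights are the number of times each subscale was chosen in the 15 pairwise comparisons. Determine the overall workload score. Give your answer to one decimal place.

51.7

The tallies are the weights (they sum to 15).
Weighted sum = 2·75 + 4·95 + 0·59 + 5·32 + 2·19 + 2·24
            = 150 + 380 + 0 + 160 + 38 + 48 = 776.
Overall workload = 776 / 15 = 51.7333 ≈ 51.7.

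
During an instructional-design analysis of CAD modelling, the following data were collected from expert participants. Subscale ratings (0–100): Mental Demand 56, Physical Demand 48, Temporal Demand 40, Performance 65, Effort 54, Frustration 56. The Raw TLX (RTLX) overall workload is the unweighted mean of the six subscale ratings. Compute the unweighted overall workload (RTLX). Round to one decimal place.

Sum of ratings = 56 + 48 + 40 + 65 + 54 + 56 = 319.
RTLX = 319 / 6 = 53.1667 ≈ 53.2.

53.2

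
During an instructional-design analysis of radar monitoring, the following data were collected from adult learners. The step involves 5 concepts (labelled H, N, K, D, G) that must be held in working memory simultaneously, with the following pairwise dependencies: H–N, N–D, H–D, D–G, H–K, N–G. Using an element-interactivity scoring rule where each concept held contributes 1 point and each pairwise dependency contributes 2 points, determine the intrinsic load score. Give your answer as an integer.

17

Count of concepts held simultaneously: 5.
Count of pairwise dependencies listed: 6.
Element contribution: 5 × 1 = 5.
Interaction contribution: 6 × 2 = 12.
Intrinsic load = 5 + 12 = 17.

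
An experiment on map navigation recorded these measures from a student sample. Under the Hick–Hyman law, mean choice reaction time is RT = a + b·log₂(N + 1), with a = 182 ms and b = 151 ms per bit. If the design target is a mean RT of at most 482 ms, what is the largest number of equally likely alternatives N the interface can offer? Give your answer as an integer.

Set 182 + 151·log₂(N + 1) ≤ 482.
log₂(N + 1) ≤ (482 − 182) / 151 = 1.9868.
N + 1 ≤ 2^1.9868 = 3.9636.
N ≤ 2.9636, so the largest integer N is 2.

2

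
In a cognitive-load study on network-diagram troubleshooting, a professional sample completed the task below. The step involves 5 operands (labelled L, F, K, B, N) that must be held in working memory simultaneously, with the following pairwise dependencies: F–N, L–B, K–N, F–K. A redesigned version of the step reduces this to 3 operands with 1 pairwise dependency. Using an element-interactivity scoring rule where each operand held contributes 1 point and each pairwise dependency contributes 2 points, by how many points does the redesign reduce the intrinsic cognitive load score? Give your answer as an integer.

Original: 5 × 1 + 4 × 2 = 5 + 8 = 13.
Redesigned: 3 × 1 + 1 × 2 = 3 + 2 = 5.
Reduction = 13 − 5 = 8.

8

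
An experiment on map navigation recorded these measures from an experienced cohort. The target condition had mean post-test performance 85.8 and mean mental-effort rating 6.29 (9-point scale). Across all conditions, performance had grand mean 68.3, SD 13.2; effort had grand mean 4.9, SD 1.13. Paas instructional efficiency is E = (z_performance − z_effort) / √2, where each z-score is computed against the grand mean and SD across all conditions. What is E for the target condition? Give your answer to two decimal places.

0.07

z_performance = (85.8 − 68.3) / 13.2 = 17.5000 / 13.2 = 1.3258.
z_effort = (6.29 − 4.9) / 1.13 = 1.3900 / 1.13 = 1.2301.
z_P − z_E = 1.3258 − 1.2301 = 0.0957.
E = 0.0957 / √2 = 0.0957 / 1.41421 = 0.0677 ≈ 0.07.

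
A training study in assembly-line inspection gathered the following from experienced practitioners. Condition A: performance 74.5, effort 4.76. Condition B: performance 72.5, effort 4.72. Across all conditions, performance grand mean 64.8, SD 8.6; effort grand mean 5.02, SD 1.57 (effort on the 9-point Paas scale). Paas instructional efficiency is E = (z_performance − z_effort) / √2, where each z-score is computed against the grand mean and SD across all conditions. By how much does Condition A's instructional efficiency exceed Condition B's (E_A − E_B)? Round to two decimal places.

Condition A: z_P = (74.5 − 64.8)/8.6 = 1.1279; z_E = (4.76 − 5.02)/1.57 = -0.1656; E_A = (1.1279 − (-0.1656))/√2 = 0.9146.
Condition B: z_P = (72.5 − 64.8)/8.6 = 0.8953; z_E = (4.72 − 5.02)/1.57 = -0.1911; E_B = (0.8953 − (-0.1911))/√2 = 0.7682.
E_A − E_B = 0.9146 − 0.7682 = 0.1464 ≈ 0.15.

0.15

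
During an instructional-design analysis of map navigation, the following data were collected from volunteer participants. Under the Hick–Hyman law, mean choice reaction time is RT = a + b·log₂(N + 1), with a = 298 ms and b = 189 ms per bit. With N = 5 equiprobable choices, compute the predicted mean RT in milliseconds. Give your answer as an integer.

787

log₂(5 + 1) = log₂(6) = 2.5850.
RT = 298 + 189 × 2.5850 = 298 + 488.5650 = 786.5650 ms.
≈ 787 ms.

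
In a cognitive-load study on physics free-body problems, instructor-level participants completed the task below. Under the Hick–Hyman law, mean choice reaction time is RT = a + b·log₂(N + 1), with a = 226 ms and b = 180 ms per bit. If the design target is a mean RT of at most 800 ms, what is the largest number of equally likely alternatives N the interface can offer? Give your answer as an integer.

8

Set 226 + 180·log₂(N + 1) ≤ 800.
log₂(N + 1) ≤ (800 − 226) / 180 = 3.1889.
N + 1 ≤ 2^3.1889 = 9.1192.
N ≤ 8.1192, so the largest integer N is 8.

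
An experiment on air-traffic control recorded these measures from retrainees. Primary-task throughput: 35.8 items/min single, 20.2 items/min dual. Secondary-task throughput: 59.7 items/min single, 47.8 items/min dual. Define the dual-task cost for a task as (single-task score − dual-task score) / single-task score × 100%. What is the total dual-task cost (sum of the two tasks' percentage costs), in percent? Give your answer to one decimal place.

63.5

Primary cost = (35.8 − 20.2) / 35.8 × 100% = 43.5754%.
Secondary cost = (59.7 − 47.8) / 59.7 × 100% = 19.9330%.
Total = 43.5754% + 19.9330% = 63.5084% ≈ 63.5%.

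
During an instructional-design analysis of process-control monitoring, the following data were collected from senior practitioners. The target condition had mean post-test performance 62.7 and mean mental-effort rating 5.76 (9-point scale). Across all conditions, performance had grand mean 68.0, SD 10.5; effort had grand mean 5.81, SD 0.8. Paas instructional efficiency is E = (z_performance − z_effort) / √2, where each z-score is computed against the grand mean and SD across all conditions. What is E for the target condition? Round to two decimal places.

-0.31

z_performance = (62.7 − 68.0) / 10.5 = -5.3000 / 10.5 = -0.5048.
z_effort = (5.76 − 5.81) / 0.8 = -0.0500 / 0.8 = -0.0625.
z_P − z_E = -0.5048 − (-0.0625) = -0.4423.
E = -0.4423 / √2 = -0.4423 / 1.41421 = -0.3128 ≈ -0.31.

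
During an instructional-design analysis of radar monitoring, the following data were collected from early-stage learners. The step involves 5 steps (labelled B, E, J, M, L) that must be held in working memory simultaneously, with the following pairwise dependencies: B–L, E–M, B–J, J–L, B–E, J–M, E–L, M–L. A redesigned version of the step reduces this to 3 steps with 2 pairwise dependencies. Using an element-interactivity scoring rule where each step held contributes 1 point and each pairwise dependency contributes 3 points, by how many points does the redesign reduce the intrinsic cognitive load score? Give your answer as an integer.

20

Original: 5 × 1 + 8 × 3 = 5 + 24 = 29.
Redesigned: 3 × 1 + 2 × 3 = 3 + 6 = 9.
Reduction = 29 − 9 = 20.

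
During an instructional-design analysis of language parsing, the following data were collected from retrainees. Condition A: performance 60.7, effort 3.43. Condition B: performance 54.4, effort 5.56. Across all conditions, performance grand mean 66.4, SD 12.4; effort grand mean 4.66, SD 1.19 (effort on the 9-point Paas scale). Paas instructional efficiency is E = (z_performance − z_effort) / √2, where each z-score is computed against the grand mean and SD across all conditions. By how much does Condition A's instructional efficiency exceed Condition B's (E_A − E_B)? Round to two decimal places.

1.62

Condition A: z_P = (60.7 − 66.4)/12.4 = -0.4597; z_E = (3.43 − 4.66)/1.19 = -1.0336; E_A = (-0.4597 − (-1.0336))/√2 = 0.4058.
Condition B: z_P = (54.4 − 66.4)/12.4 = -0.9677; z_E = (5.56 − 4.66)/1.19 = 0.7563; E_B = (-0.9677 − 0.7563)/√2 = -1.2191.
E_A − E_B = 0.4058 − (-1.2191) = 1.6249 ≈ 1.62.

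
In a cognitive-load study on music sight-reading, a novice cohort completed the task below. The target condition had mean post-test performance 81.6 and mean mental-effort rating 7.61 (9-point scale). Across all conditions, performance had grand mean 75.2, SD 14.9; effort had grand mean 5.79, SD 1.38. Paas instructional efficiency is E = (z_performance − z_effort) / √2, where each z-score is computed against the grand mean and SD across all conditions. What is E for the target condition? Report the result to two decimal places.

z_performance = (81.6 − 75.2) / 14.9 = 6.4000 / 14.9 = 0.4295.
z_effort = (7.61 − 5.79) / 1.38 = 1.8200 / 1.38 = 1.3188.
z_P − z_E = 0.4295 − 1.3188 = -0.8893.
E = -0.8893 / √2 = -0.8893 / 1.41421 = -0.6288 ≈ -0.63.

-0.63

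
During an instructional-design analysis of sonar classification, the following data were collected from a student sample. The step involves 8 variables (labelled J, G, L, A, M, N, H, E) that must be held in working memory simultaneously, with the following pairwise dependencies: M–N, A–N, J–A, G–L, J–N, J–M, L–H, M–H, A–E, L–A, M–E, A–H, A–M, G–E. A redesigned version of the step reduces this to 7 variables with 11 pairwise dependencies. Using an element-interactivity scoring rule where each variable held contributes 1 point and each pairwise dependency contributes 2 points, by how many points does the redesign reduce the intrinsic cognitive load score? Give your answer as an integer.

Original: 8 × 1 + 14 × 2 = 8 + 28 = 36.
Redesigned: 7 × 1 + 11 × 2 = 7 + 22 = 29.
Reduction = 36 − 29 = 7.

7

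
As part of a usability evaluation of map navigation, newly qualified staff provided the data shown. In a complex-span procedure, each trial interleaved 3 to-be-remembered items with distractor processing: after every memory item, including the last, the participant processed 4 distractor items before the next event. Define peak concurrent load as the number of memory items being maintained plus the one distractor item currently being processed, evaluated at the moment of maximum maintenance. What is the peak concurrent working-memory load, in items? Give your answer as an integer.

Maintenance is greatest during the distractor(s) after memory item 3: all 3 memory items are being held.
One distractor item is concurrently being processed.
Peak concurrent load = 3 + 1 = 4 items.

4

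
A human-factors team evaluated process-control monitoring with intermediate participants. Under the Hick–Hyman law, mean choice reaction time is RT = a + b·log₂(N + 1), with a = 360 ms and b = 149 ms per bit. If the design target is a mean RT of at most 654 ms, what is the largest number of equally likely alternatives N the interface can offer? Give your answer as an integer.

2

Set 360 + 149·log₂(N + 1) ≤ 654.
log₂(N + 1) ≤ (654 − 360) / 149 = 1.9732.
N + 1 ≤ 2^1.9732 = 3.9264.
N ≤ 2.9264, so the largest integer N is 2.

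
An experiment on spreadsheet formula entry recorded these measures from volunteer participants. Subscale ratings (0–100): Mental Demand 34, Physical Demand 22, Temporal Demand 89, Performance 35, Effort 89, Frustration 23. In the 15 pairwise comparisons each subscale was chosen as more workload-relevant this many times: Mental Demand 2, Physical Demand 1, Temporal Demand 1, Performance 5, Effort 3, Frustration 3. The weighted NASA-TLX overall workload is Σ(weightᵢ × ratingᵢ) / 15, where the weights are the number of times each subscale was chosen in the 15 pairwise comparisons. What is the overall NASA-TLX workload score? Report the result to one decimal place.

The tallies are the weights (they sum to 15).
Weighted sum = 2·34 + 1·22 + 1·89 + 5·35 + 3·89 + 3·23
            = 68 + 22 + 89 + 175 + 267 + 69 = 690.
Overall workload = 690 / 15 = 46.0000 ≈ 46.0.

46.0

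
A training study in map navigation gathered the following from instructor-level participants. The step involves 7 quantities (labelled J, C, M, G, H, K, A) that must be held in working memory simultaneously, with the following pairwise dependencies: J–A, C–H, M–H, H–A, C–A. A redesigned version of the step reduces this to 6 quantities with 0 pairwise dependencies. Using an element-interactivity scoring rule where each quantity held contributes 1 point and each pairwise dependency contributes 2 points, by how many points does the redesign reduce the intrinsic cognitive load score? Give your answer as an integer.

Original: 7 × 1 + 5 × 2 = 7 + 10 = 17.
Redesigned: 6 × 1 + 0 × 2 = 6 + 0 = 6.
Reduction = 17 − 6 = 11.

11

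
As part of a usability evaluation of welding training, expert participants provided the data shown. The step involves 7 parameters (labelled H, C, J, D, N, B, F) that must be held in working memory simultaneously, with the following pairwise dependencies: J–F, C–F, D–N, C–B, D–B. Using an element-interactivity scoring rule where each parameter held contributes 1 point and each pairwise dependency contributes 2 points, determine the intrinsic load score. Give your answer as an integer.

17

Count of parameters held simultaneously: 7.
Count of pairwise dependencies listed: 5.
Element contribution: 7 × 1 = 7.
Interaction contribution: 5 × 2 = 10.
Intrinsic load = 7 + 10 = 17.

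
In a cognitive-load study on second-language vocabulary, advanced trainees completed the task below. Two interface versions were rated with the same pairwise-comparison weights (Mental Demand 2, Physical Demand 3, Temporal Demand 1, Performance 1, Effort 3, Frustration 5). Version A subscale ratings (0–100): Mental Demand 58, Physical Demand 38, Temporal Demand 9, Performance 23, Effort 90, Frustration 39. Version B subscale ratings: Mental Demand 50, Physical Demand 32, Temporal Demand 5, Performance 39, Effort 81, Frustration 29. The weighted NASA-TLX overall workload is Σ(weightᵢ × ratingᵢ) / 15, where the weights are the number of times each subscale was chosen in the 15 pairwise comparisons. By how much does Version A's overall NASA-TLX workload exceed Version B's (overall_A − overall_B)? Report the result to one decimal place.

6.6

Version A weighted sum = 2·58 + 3·38 + 1·9 + 1·23 + 3·90 + 5·39 = 116 + 114 + 9 + 23 + 270 + 195 = 727; overall_A = 727/15 = 48.4667.
Version B weighted sum = 2·50 + 3·32 + 1·5 + 1·39 + 3·81 + 5·29 = 100 + 96 + 5 + 39 + 243 + 145 = 628; overall_B = 628/15 = 41.8667.
Difference = 48.4667 − 41.8667 = 6.6000 ≈ 6.6.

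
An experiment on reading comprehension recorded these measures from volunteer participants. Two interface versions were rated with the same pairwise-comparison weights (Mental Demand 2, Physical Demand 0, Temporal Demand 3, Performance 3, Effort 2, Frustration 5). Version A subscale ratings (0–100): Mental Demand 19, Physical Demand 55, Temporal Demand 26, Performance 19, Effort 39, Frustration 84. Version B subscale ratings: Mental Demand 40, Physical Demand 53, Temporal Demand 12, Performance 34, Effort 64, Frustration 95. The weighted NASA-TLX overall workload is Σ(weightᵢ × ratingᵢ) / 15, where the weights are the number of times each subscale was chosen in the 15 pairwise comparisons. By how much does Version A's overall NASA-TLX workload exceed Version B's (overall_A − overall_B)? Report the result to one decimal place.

Version A weighted sum = 2·19 + 0·55 + 3·26 + 3·19 + 2·39 + 5·84 = 38 + 0 + 78 + 57 + 78 + 420 = 671; overall_A = 671/15 = 44.7333.
Version B weighted sum = 2·40 + 0·53 + 3·12 + 3·34 + 2·64 + 5·95 = 80 + 0 + 36 + 102 + 128 + 475 = 821; overall_B = 821/15 = 54.7333.
Difference = 44.7333 − 54.7333 = -10.0000 ≈ -10.0.

-10.0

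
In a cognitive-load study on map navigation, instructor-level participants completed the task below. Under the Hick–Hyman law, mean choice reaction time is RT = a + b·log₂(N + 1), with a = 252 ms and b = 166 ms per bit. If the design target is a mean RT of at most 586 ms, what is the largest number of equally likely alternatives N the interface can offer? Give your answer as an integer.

3

Set 252 + 166·log₂(N + 1) ≤ 586.
log₂(N + 1) ≤ (586 − 252) / 166 = 2.0120.
N + 1 ≤ 2^2.0120 = 4.0334.
N ≤ 3.0334, so the largest integer N is 3.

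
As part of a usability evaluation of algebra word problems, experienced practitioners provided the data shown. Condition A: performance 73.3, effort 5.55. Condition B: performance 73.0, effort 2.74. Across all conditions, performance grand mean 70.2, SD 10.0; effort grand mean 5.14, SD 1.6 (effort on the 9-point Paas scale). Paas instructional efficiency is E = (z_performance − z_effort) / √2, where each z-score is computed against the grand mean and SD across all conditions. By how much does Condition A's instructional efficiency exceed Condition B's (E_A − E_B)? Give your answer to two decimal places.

-1.22

Condition A: z_P = (73.3 − 70.2)/10.0 = 0.3100; z_E = (5.55 − 5.14)/1.6 = 0.2563; E_A = (0.3100 − 0.2563)/√2 = 0.0380.
Condition B: z_P = (73.0 − 70.2)/10.0 = 0.2800; z_E = (2.74 − 5.14)/1.6 = -1.5000; E_B = (0.2800 − (-1.5000))/√2 = 1.2587.
E_A − E_B = 0.0380 − 1.2587 = -1.2207 ≈ -1.22.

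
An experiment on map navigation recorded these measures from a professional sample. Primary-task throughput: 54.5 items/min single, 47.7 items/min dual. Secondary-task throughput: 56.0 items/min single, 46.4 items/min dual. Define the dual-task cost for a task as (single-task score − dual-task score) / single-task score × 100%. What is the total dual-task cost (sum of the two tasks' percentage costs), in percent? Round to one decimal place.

29.6

Primary cost = (54.5 − 47.7) / 54.5 × 100% = 12.4771%.
Secondary cost = (56.0 − 46.4) / 56.0 × 100% = 17.1429%.
Total = 12.4771% + 17.1429% = 29.6200% ≈ 29.6%.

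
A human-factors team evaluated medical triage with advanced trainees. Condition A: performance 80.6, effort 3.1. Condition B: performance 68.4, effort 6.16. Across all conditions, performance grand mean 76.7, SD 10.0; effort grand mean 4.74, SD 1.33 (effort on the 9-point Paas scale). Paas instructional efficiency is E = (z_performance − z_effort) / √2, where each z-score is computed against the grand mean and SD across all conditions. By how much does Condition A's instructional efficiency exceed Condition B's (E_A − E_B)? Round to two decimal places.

Condition A: z_P = (80.6 − 76.7)/10.0 = 0.3900; z_E = (3.1 − 4.74)/1.33 = -1.2331; E_A = (0.3900 − (-1.2331))/√2 = 1.1477.
Condition B: z_P = (68.4 − 76.7)/10.0 = -0.8300; z_E = (6.16 − 4.74)/1.33 = 1.0677; E_B = (-0.8300 − 1.0677)/√2 = -1.3419.
E_A − E_B = 1.1477 − (-1.3419) = 2.4896 ≈ 2.49.

2.49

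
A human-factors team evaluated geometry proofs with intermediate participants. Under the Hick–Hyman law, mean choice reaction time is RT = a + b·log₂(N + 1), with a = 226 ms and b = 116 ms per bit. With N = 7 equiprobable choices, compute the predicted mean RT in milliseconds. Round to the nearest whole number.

log₂(7 + 1) = log₂(8) = 3.0000.
RT = 226 + 116 × 3.0000 = 226 + 348.0000 = 574.0000 ms.
≈ 574 ms.

574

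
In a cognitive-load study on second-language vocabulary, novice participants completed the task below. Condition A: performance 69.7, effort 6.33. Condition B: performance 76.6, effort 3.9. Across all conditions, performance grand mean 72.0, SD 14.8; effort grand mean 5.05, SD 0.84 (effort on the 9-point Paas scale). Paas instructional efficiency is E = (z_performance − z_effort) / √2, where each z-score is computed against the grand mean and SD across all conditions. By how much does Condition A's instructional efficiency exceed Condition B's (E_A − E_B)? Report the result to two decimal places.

-2.38

Condition A: z_P = (69.7 − 72.0)/14.8 = -0.1554; z_E = (6.33 − 5.05)/0.84 = 1.5238; E_A = (-0.1554 − 1.5238)/√2 = -1.1874.
Condition B: z_P = (76.6 − 72.0)/14.8 = 0.3108; z_E = (3.9 − 5.05)/0.84 = -1.3690; E_B = (0.3108 − (-1.3690))/√2 = 1.1878.
E_A − E_B = -1.1874 − 1.1878 = -2.3752 ≈ -2.38.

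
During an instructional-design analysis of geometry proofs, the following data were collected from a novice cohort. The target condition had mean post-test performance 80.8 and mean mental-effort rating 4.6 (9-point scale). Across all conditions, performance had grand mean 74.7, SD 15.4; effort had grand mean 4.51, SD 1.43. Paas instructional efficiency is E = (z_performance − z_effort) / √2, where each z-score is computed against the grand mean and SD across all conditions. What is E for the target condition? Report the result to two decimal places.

z_performance = (80.8 − 74.7) / 15.4 = 6.1000 / 15.4 = 0.3961.
z_effort = (4.6 − 4.51) / 1.43 = 0.0900 / 1.43 = 0.0629.
z_P − z_E = 0.3961 − 0.0629 = 0.3332.
E = 0.3332 / √2 = 0.3332 / 1.41421 = 0.2356 ≈ 0.24.

0.24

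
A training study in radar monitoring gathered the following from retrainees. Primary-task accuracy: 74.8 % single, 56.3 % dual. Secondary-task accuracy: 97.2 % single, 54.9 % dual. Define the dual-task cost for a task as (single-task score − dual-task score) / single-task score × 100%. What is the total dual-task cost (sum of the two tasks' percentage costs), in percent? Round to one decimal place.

68.3

Primary cost = (74.8 − 56.3) / 74.8 × 100% = 24.7326%.
Secondary cost = (97.2 − 54.9) / 97.2 × 100% = 43.5185%.
Total = 24.7326% + 43.5185% = 68.2511% ≈ 68.3%.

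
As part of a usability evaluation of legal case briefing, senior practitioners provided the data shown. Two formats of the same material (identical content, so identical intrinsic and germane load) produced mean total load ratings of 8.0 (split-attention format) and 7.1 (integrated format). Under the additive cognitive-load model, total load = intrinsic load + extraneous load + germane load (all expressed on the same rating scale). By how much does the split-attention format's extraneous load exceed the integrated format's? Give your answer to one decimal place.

0.9

Intrinsic and germane load are equal across formats, so the difference in total load equals the difference in extraneous load.
Extraneous-load difference = 8.0 − 7.1 = 0.9.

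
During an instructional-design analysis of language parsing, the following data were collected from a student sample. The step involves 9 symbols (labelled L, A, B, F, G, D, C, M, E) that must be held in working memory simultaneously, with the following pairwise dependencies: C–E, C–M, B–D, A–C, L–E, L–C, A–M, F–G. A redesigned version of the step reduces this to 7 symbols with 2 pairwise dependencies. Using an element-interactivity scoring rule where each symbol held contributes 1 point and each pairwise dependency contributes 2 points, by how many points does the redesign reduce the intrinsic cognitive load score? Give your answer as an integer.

Original: 9 × 1 + 8 × 2 = 9 + 16 = 25.
Redesigned: 7 × 1 + 2 × 2 = 7 + 4 = 11.
Reduction = 25 − 11 = 14.

14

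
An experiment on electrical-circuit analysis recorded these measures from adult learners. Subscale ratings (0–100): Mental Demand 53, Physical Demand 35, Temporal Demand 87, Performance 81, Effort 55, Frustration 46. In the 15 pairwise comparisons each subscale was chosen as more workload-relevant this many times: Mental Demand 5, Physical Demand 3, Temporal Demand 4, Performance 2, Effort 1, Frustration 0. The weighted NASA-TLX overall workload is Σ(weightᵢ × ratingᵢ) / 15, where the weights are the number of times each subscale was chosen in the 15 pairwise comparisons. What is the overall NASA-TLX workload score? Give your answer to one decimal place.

62.3

The tallies are the weights (they sum to 15).
Weighted sum = 5·53 + 3·35 + 4·87 + 2·81 + 1·55 + 0·46
            = 265 + 105 + 348 + 162 + 55 + 0 = 935.
Overall workload = 935 / 15 = 62.3333 ≈ 62.3.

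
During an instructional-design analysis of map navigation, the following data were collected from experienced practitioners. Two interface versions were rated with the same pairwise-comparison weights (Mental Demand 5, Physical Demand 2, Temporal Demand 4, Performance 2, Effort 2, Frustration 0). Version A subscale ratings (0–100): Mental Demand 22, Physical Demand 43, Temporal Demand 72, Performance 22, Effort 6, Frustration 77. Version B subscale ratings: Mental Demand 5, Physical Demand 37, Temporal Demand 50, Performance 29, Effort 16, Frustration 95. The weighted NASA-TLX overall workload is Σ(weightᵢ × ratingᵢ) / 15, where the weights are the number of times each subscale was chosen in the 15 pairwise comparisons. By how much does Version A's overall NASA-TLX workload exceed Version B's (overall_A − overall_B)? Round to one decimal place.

10.1

Version A weighted sum = 5·22 + 2·43 + 4·72 + 2·22 + 2·6 + 0·77 = 110 + 86 + 288 + 44 + 12 + 0 = 540; overall_A = 540/15 = 36.0000.
Version B weighted sum = 5·5 + 2·37 + 4·50 + 2·29 + 2·16 + 0·95 = 25 + 74 + 200 + 58 + 32 + 0 = 389; overall_B = 389/15 = 25.9333.
Difference = 36.0000 − 25.9333 = 10.0667 ≈ 10.1.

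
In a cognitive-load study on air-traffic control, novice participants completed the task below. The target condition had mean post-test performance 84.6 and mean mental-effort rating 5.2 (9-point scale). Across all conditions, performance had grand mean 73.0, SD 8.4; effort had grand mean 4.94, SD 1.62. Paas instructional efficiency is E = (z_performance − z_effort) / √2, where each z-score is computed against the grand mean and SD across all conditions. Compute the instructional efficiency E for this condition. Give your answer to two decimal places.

0.86

z_performance = (84.6 − 73.0) / 8.4 = 11.6000 / 8.4 = 1.3810.
z_effort = (5.2 − 4.94) / 1.62 = 0.2600 / 1.62 = 0.1605.
z_P − z_E = 1.3810 − 0.1605 = 1.2205.
E = 1.2205 / √2 = 1.2205 / 1.41421 = 0.8630 ≈ 0.86.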